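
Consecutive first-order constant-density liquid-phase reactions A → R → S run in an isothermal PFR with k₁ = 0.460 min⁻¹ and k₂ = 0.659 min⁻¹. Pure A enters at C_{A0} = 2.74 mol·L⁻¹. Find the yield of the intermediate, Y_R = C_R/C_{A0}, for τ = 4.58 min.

0.168

For first-order series with pure A initially, C_R(τ) = k₁C_{A0}/(k₂−k₁)·(e^(−k₁τ) − e^(−k₂τ)).
e^(−k₁τ) = e^(−0.460×4.58) = e^(−2.107) = 0.1216; e^(−k₂τ) = e^(−3.018) = 0.04889.
C_R = 0.460×2.74/(0.659−0.460) × (0.1216−0.04889) = 6.334×0.07274 = 0.4607 mol·L⁻¹.
Y_R = C_R/C_{A0} = 0.4607/2.74 = 0.168.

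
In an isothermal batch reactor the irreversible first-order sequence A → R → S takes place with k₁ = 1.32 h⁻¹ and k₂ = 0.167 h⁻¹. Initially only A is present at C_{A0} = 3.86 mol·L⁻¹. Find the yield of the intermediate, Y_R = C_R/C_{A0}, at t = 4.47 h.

Solving the coupled first-order balances gives C_R(t) = [k₁/(k₂−k₁)]·C_{A0}·(e^(−k₁t) − e^(−k₂t)).
e^(−k₁t) = e^(−1.32×4.47) = e^(−5.900) = 0.002738; e^(−k₂t) = e^(−0.7465) = 0.4740.
C_R = 1.32×3.86/(0.167−1.32) × (0.002738−0.4740) = (-4.419)×(-0.4713) = 2.083 mol·L⁻¹.
Y_R = C_R/C_{A0} = 2.083/3.86 = 0.540.

0.540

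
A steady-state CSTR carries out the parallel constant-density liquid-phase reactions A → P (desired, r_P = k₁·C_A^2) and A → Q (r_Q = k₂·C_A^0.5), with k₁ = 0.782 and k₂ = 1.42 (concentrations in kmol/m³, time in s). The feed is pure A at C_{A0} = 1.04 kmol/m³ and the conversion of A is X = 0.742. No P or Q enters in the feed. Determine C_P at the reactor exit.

0.0549 kmol/m³

Exit C_A = C_{A0}(1−X) = 1.04×0.258 = 0.2683 kmol/m³.
In a CSTR the entire volume is at exit conditions, so r_P = 0.782×0.2683^2 = 0.05630 and r_Q = 1.42×0.2683^0.5 = 0.7356.
Fraction of consumed A going to P: r_P/(r_P+r_Q) = 0.07110.
C_P = 0.07110·C_{A0}·X = 0.07110×1.04×0.742 = 0.0549 kmol/m³.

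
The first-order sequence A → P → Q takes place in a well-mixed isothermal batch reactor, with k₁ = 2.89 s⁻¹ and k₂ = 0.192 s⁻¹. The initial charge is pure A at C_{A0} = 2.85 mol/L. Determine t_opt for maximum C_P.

1.01 s

The intermediate peaks when r₁ = r₂, i.e. k₁e^(−k₁t) = k₂e^(−k₂t), giving t_opt = ln(k₂/k₁)/(k₂−k₁).
= ln(0.192/2.89)/(0.192−2.89) = ln(0.06644)/-2.698 = -2.712/-2.698 = 1.01 s.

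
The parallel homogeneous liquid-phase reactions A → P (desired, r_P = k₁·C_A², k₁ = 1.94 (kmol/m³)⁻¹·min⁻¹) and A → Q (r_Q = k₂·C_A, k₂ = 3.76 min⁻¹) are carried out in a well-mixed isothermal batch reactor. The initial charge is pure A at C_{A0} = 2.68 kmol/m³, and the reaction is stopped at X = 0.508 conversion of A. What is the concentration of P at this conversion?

0.684 kmol/m³

C_A = C_{A0}(1−X) = 1.319 kmol/m³.
Along a PFR/batch, dC_Q/dC_A = −r_Q/(r_P+r_Q) = −k₂/(k₂+k₁·C_A).
Integrating from C_{A0} to C_A: C_Q = (3.76/1.94)·ln[(3.76+1.94·2.68)/(3.76+1.94·1.32)] = 1.938·ln(8.959/6.318) = 0.6769 kmol/m³.
Then C_P = (C_{A0}−C_A) − C_Q = 1.361 − 0.6769 = 0.6845 kmol/m³.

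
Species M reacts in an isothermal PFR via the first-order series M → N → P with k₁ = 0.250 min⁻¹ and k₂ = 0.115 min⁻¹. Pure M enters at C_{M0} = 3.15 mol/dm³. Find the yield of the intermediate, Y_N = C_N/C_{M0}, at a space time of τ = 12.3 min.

The intermediate concentration in a first-order A→B→C sequence is C_N = k₁C_{M0}(e^(−k₁τ) − e^(−k₂τ))/(k₂−k₁).
e^(−k₁τ) = e^(−0.250×12.3) = e^(−3.075) = 0.04619; e^(−k₂τ) = e^(−1.415) = 0.2430.
C_N = 0.250×3.15/(0.115−0.250) × (0.04619−0.2430) = (-5.833)×(-0.1969) = 1.148 mol/dm³.
Y_N = C_N/C_{M0} = 1.148/3.15 = 0.365.

0.365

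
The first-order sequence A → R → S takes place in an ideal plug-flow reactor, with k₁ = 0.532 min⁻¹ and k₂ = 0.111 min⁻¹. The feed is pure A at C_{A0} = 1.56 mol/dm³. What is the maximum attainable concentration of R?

1.03 mol/dm³

For a first-order series the maximum intermediate yield is C_{R,max}/C_{A0} = (k₁/k₂)^[k₂/(k₂−k₁)].
= (0.532/0.111)^(0.111/(0.111−0.532)) = (4.793)^(-0.2637) = 0.6615.
C_{R,max} = 0.6615×1.56 = 1.03 mol/dm³.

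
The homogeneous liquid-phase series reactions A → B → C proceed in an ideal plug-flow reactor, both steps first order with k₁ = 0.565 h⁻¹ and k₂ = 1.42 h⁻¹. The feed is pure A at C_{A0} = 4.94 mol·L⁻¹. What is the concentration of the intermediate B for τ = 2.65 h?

0.655 mol·L⁻¹

The intermediate concentration in a first-order A→B→C sequence is C_B = k₁C_{A0}(e^(−k₁τ) − e^(−k₂τ))/(k₂−k₁).
e^(−k₁τ) = e^(−0.565×2.65) = e^(−1.497) = 0.2237; e^(−k₂τ) = e^(−3.763) = 0.02321.
C_B = 0.565×4.94/(1.42−0.565) × (0.2237−0.02321) = 3.264×0.2005 = 0.6546 mol·L⁻¹.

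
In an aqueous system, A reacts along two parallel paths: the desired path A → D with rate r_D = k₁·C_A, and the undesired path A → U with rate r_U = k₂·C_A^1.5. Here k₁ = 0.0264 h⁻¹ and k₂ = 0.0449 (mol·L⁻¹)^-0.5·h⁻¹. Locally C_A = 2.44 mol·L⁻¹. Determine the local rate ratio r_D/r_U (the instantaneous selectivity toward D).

0.376

S_{D/U} = r_D/r_U = (k₁·C_A)/(k₂·C_A^1.5) = (k₁/k₂)·C_A^-0.5.
= (0.0264×2.440) / (0.0449×2.440^1.5) = 0.06442/0.1711 = 0.376.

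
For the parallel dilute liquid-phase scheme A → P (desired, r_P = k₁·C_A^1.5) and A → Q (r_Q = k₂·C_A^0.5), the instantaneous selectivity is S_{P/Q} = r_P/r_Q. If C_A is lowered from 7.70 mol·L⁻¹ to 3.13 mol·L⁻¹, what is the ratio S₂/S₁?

0.406

S_{P/Q} = (k₁/k₂)·C_A, so S₂/S₁ = (C_{A,2}/C_{A,1}).
= 3.13/7.70 = 0.406.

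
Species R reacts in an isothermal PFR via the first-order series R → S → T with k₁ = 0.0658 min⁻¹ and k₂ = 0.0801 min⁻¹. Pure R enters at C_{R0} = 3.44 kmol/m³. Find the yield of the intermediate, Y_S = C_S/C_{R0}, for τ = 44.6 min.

Solving the coupled first-order balances gives C_S(τ) = [k₁/(k₂−k₁)]·C_{R0}·(e^(−k₁τ) − e^(−k₂τ)).
e^(−k₁τ) = e^(−0.0658×44.6) = e^(−2.935) = 0.05315; e^(−k₂τ) = e^(−3.572) = 0.02809.
C_S = 0.0658×3.44/(0.0801−0.0658) × (0.05315−0.02809) = 15.83×0.02506 = 0.3967 kmol/m³.
Y_S = C_S/C_{R0} = 0.3967/3.44 = 0.115.

0.115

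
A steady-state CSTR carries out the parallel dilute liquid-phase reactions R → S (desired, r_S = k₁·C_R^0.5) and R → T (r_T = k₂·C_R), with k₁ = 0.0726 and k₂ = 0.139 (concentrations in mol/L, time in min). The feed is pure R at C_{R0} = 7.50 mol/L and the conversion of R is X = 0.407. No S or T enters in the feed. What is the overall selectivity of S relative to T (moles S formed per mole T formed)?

0.248

Exit C_R = C_{R0}(1−X) = 7.50×0.593 = 4.447 mol/L.
Rates in a CSTR are evaluated at the outlet concentration: r_S = 0.0726×4.447^0.5 = 0.1531, r_T = 0.139×4.447 = 0.6182.
Overall selectivity = C_S/C_T = r_Sτ/(r_Tτ) = r_S/r_T = 0.248.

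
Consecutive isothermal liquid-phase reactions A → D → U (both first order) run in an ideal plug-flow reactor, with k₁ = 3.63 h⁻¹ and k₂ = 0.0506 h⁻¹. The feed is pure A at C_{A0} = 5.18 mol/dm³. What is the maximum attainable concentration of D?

For a first-order series the maximum intermediate yield is C_{D,max}/C_{A0} = (k₁/k₂)^[k₂/(k₂−k₁)].
= (3.63/0.0506)^(0.0506/(0.0506−3.63)) = (71.74)^(-0.01414) = 0.9414.
C_{D,max} = 0.9414×5.18 = 4.88 mol/dm³.

4.88 mol/dm³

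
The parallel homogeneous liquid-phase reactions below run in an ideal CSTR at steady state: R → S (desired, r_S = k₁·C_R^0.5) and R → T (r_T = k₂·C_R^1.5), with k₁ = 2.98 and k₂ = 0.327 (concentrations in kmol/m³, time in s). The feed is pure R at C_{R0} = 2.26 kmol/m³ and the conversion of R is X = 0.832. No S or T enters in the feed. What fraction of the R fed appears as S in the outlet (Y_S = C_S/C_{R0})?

Exit C_R = C_{R0}(1−X) = 2.26×0.168 = 0.3797 kmol/m³.
Rates in a CSTR are evaluated at the outlet concentration: r_S = 2.98×0.3797^0.5 = 1.836, r_T = 0.327×0.3797^1.5 = 0.07650.
Fraction of consumed R going to S: r_S/(r_S+r_T) = 0.9600.
C_S = 0.9600·C_{R0}·X = 0.9600×2.26×0.832 = 1.81 kmol/m³; Y_S = C_S/C_{R0} = 0.799.

0.799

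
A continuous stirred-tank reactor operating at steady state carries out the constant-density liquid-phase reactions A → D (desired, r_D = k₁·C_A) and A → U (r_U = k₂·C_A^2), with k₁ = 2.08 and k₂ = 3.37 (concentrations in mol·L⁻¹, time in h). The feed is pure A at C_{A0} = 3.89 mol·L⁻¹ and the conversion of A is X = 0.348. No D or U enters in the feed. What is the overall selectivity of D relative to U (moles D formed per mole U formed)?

0.243

Exit C_A = C_{A0}(1−X) = 3.89×0.652 = 2.536 mol·L⁻¹.
Rates in a CSTR are evaluated at the outlet concentration: r_D = 2.08×2.536 = 5.275, r_U = 3.37×2.536^2 = 21.68.
Overall selectivity = C_D/C_U = r_Dτ/(r_Uτ) = r_D/r_U = 0.243.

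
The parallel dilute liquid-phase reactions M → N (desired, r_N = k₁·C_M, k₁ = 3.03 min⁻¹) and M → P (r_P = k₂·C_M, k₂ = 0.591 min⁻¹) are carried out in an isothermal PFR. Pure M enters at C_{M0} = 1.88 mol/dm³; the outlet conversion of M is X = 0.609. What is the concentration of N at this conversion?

C_M = C_{M0}(1−X) = 0.7351 mol/dm³.
Both paths are first order in M, so the instantaneous fraction to N is constant: dC_N/d(−C_M) = k₁/(k₁+k₂) = 0.8368.
C_N = 0.8368·(C_{M0}−C_M) = 0.8368×1.145 = 0.958 mol/dm³.

0.958 mol/dm³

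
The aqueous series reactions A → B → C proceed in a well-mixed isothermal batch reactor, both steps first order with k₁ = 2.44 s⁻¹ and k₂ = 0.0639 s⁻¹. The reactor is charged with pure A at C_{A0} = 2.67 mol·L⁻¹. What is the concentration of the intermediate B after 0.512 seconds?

The intermediate concentration in a first-order A→B→C sequence is C_B = k₁C_{A0}(e^(−k₁t) − e^(−k₂t))/(k₂−k₁).
e^(−k₁t) = e^(−2.44×0.512) = e^(−1.249) = 0.2867; e^(−k₂t) = e^(−0.03272) = 0.9678.
C_B = 2.44×2.67/(0.0639−2.44) × (0.2867−0.9678) = (-2.742)×(-0.6811) = 1.867 mol·L⁻¹.

1.87 mol·L⁻¹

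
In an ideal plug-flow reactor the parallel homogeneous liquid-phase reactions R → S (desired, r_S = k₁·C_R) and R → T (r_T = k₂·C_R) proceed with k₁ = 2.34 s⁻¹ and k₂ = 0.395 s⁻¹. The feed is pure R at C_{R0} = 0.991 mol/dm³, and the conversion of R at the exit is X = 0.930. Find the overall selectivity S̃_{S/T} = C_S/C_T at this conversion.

C_R = C_{R0}(1−X) = 0.06937 mol/dm³.
Both paths are first order in R, so the instantaneous fraction to S is constant: dC_S/d(−C_R) = k₁/(k₁+k₂) = 0.8556.
C_S = 0.8556·(C_{R0}−C_R) = 0.8556×0.9216 = 0.789 mol/dm³.
C_T = (C_{R0}−C_R)−C_S = 0.1331 mol/dm³; S̃_{S/T} = 0.7885/0.1331 = 5.92.

5.92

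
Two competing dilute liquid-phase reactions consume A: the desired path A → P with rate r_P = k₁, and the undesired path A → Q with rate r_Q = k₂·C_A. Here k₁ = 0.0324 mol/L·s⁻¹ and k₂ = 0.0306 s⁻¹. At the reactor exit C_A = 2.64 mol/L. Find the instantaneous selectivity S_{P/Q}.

S_{P/Q} = r_P/r_Q = (k₁)/(k₂·C_A) = (k₁/k₂)·C_A⁻¹.
= (0.0324) / (0.0306×2.640) = 0.03240/0.08078 = 0.401.
The undesired path is higher order in A, so low C_A (CSTR or dilute feed) favours P.

0.401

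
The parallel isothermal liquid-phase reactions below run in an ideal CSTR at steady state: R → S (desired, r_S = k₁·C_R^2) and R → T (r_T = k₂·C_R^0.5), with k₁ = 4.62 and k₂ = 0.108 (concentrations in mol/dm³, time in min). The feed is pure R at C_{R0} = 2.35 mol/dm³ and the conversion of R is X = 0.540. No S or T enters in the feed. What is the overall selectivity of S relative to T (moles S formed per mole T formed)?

Exit C_R = C_{R0}(1−X) = 2.35×0.460 = 1.081 mol/dm³.
Rates in a CSTR are evaluated at the outlet concentration: r_S = 4.62×1.081^2 = 5.399, r_T = 0.108×1.081^0.5 = 0.1123.
Overall selectivity = C_S/C_T = r_Sτ/(r_Tτ) = r_S/r_T = 48.1.

48.1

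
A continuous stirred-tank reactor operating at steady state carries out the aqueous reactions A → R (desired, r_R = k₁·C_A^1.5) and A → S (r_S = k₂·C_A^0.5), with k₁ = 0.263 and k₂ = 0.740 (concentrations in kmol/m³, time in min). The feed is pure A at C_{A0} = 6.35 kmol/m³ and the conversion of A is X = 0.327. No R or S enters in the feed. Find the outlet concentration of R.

Exit C_A = C_{A0}(1−X) = 6.35×0.673 = 4.274 kmol/m³.
A CSTR operates uniformly at the exit composition, giving r_R = 2.323 and r_S = 1.530 (each k·C_A^n at C_A = 4.274).
Fraction of consumed A going to R: r_R/(r_R+r_S) = 0.6030.
C_R = 0.6030·C_{A0}·X = 0.6030×6.35×0.327 = 1.25 kmol/m³.

1.25 kmol/m³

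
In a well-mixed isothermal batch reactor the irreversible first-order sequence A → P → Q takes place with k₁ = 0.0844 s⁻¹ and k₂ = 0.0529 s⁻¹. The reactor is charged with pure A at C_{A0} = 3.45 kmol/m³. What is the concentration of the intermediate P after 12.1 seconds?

1.54 kmol/m³

The intermediate concentration in a first-order A→B→C sequence is C_P = k₁C_{A0}(e^(−k₁t) − e^(−k₂t))/(k₂−k₁).
e^(−k₁t) = e^(−0.0844×12.1) = e^(−1.021) = 0.3601; e^(−k₂t) = e^(−0.6401) = 0.5272.
C_P = 0.0844×3.45/(0.0529−0.0844) × (0.3601−0.5272) = (-9.244)×(-0.1671) = 1.545 kmol/m³.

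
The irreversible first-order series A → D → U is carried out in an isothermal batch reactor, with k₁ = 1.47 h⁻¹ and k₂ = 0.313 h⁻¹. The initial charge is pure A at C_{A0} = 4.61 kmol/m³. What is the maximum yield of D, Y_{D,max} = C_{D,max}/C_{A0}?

At the optimum, C_{D,max}/C_{A0} = (k₁/k₂)^[k₂/(k₂−k₁)].
= (1.47/0.313)^(0.313/(0.313−1.47)) = (4.696)^(-0.2705) = 0.6581.

0.658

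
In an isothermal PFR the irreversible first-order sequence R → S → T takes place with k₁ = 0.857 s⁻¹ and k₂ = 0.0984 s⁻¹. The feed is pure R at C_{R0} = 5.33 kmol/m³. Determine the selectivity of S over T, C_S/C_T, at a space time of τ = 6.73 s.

For first-order series with pure R initially, C_S(τ) = k₁C_{R0}/(k₂−k₁)·(e^(−k₁τ) − e^(−k₂τ)).
e^(−k₁τ) = e^(−0.857×6.73) = e^(−5.768) = 0.003127; e^(−k₂τ) = e^(−0.6622) = 0.5157.
C_S = 0.857×5.33/(0.0984−0.857) × (0.003127−0.5157) = (-6.021)×(-0.5126) = 3.086 kmol/m³.
C_R = C_{R0}e^(−k₁τ) = 0.01667 kmol/m³, so C_T = C_{R0}−C_R−C_S = 2.227 kmol/m³; C_S/C_T = 1.39.

1.39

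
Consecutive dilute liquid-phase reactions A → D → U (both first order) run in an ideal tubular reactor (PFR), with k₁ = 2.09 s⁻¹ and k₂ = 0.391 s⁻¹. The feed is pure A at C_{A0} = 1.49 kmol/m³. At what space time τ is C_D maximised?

0.987 s

The intermediate peaks when r₁ = r₂, i.e. k₁e^(−k₁τ) = k₂e^(−k₂τ), giving τ_opt = ln(k₂/k₁)/(k₂−k₁).
= ln(0.391/2.09)/(0.391−2.09) = ln(0.1871)/-1.699 = -1.676/-1.699 = 0.987 s.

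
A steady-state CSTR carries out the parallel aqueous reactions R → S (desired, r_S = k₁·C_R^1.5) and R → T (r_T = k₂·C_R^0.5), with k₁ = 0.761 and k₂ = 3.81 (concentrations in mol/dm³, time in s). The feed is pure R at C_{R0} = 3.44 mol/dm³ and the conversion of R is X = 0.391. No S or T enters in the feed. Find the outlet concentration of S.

0.397 mol/dm³

Exit C_R = C_{R0}(1−X) = 3.44×0.609 = 2.095 mol/dm³.
A CSTR operates uniformly at the exit composition, giving r_S = 2.308 and r_T = 5.515 (each k·C_R^n at C_R = 2.095).
Fraction of consumed R going to S: r_S/(r_S+r_T) = 0.2950.
C_S = 0.2950·C_{R0}·X = 0.2950×3.44×0.391 = 0.397 mol/dm³.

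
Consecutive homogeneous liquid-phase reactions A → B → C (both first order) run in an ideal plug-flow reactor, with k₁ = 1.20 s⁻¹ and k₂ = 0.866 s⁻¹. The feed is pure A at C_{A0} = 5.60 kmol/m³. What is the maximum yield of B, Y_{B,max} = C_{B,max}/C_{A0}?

Evaluating C_B at τ_opt = ln(k₂/k₁)/(k₂−k₁) gives C_{B,max}/C_{A0} = (k₁/k₂)^[k₂/(k₂−k₁)].
= (1.20/0.866)^(0.866/(0.866−1.20)) = (1.386)^(-2.593) = 0.4292.

0.429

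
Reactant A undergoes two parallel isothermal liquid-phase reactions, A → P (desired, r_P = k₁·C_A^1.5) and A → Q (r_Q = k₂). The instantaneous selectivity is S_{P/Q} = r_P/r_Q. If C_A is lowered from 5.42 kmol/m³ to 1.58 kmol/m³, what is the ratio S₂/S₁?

0.157

S_{P/Q} = (k₁/k₂)·C_A^1.5, so S₂/S₁ = (C_{A,2}/C_{A,1})^1.5.
= (1.58/5.42)^1.5 = (0.2915)^1.5 = 0.157.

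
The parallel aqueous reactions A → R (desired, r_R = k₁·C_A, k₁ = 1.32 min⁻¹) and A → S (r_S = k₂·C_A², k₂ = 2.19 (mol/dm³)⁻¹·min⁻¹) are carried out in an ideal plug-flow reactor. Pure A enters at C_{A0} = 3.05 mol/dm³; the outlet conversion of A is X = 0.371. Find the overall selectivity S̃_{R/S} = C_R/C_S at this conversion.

0.246

C_A = C_{A0}(1−X) = 1.918 mol/dm³.
Along a PFR/batch, dC_R/dC_A = −r_R/(r_R+r_S) = −k₁/(k₁+k₂·C_A).
Integrating from C_{A0} to C_A: C_R = (1.32/2.19)·ln[(1.32+2.19·3.05)/(1.32+2.19·1.92)] = 0.6027·ln(7.999/5.521) = 0.2235 mol/dm³.
C_S = (C_{A0}−C_A)−C_R = 0.9081 mol/dm³; S̃_{R/S} = 0.2235/0.9081 = 0.246.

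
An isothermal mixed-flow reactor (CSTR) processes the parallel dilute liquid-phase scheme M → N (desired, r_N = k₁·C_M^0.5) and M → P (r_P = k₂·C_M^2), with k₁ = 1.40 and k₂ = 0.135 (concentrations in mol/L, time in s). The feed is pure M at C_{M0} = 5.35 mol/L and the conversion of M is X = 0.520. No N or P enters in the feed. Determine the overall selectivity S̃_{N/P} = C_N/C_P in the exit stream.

Exit C_M = C_{M0}(1−X) = 5.35×0.480 = 2.568 mol/L.
A CSTR operates uniformly at the exit composition, giving r_N = 2.243 and r_P = 0.8903 (each k·C_M^n at C_M = 2.568).
Overall selectivity = C_N/C_P = r_Nτ/(r_Pτ) = r_N/r_P = 2.52.

2.52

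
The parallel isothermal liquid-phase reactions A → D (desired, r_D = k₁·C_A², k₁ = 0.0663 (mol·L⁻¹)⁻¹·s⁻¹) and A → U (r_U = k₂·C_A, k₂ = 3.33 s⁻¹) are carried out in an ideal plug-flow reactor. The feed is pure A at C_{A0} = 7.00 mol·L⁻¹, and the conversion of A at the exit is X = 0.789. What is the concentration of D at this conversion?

C_A = C_{A0}(1−X) = 1.477 mol·L⁻¹.
Along a PFR/batch, dC_U/dC_A = −r_U/(r_D+r_U) = −k₂/(k₂+k₁·C_A).
Integrating from C_{A0} to C_A: C_U = (3.33/0.0663)·ln[(3.33+0.0663·7.00)/(3.33+0.0663·1.48)] = 50.23·ln(3.794/3.428) = 5.098 mol·L⁻¹.
Then C_D = (C_{A0}−C_A) − C_U = 5.523 − 5.098 = 0.4254 mol·L⁻¹.

0.425 mol·L⁻¹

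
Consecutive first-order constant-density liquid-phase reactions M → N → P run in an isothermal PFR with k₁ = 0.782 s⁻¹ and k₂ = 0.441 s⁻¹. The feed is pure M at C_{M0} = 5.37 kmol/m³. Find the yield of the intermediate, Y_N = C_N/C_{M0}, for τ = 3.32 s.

For first-order series with pure M initially, C_N(τ) = k₁C_{M0}/(k₂−k₁)·(e^(−k₁τ) − e^(−k₂τ)).
e^(−k₁τ) = e^(−0.782×3.32) = e^(−2.596) = 0.07455; e^(−k₂τ) = e^(−1.464) = 0.2313.
C_N = 0.782×5.37/(0.441−0.782) × (0.07455−0.2313) = (-12.31)×(-0.1567) = 1.930 kmol/m³.
Y_N = C_N/C_{M0} = 1.930/5.37 = 0.359.

0.359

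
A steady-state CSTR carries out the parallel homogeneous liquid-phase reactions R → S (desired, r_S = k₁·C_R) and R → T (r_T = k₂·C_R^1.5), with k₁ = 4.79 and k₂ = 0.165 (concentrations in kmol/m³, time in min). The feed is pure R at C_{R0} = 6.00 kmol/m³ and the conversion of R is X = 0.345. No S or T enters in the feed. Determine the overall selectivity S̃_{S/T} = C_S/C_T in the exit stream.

14.6

Exit C_R = C_{R0}(1−X) = 6.00×0.655 = 3.930 kmol/m³.
A CSTR operates uniformly at the exit composition, giving r_S = 18.82 and r_T = 1.286 (each k·C_R^n at C_R = 3.930).
Overall selectivity = C_S/C_T = r_Sτ/(r_Tτ) = r_S/r_T = 14.6.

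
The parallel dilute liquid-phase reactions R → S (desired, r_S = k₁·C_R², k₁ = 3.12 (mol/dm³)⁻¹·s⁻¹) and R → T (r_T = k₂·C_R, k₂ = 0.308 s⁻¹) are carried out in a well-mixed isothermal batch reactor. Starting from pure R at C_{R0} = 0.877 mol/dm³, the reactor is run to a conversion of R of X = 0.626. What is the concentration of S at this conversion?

0.467 mol/dm³

C_R = C_{R0}(1−X) = 0.3280 mol/dm³.
Along a PFR/batch, dC_T/dC_R = −r_T/(r_S+r_T) = −k₂/(k₂+k₁·C_R).
Integrating from C_{R0} to C_R: C_T = (0.308/3.12)·ln[(0.308+3.12·0.877)/(0.308+3.12·0.328)] = 0.09872·ln(3.044/1.331) = 0.08165 mol/dm³.
Then C_S = (C_{R0}−C_R) − C_T = 0.5490 − 0.08165 = 0.4674 mol/dm³.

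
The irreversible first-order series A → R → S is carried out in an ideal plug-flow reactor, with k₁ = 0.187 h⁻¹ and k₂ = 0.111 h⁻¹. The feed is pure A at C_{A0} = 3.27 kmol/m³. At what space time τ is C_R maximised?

For first-order series the maximum of C_R occurs at τ_opt = ln(k₂/k₁)/(k₂−k₁).
= ln(0.111/0.187)/(0.111−0.187) = ln(0.5936)/-0.07600 = -0.5216/-0.07600 = 6.86 h.

6.86 h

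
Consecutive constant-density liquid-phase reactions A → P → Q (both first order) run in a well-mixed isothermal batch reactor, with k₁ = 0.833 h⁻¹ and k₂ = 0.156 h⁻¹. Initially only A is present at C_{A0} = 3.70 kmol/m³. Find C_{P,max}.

Evaluating C_P at t_opt = ln(k₂/k₁)/(k₂−k₁) gives C_{P,max}/C_{A0} = (k₁/k₂)^[k₂/(k₂−k₁)].
= (0.833/0.156)^(0.156/(0.156−0.833)) = (5.340)^(-0.2304) = 0.6798.
C_{P,max} = 0.6798×3.70 = 2.52 kmol/m³.

2.52 kmol/m³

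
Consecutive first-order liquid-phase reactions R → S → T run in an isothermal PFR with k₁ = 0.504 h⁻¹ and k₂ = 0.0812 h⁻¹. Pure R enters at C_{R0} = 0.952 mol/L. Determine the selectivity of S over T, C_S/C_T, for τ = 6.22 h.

The intermediate concentration in a first-order A→B→C sequence is C_S = k₁C_{R0}(e^(−k₁τ) − e^(−k₂τ))/(k₂−k₁).
e^(−k₁τ) = e^(−0.504×6.22) = e^(−3.135) = 0.04350; e^(−k₂τ) = e^(−0.5051) = 0.6035.
C_S = 0.504×0.952/(0.0812−0.504) × (0.04350−0.6035) = (-1.135)×(-0.5600) = 0.6355 mol/L.
C_R = C_{R0}e^(−k₁τ) = 0.04142 mol/L, so C_T = C_{R0}−C_R−C_S = 0.2751 mol/L; C_S/C_T = 2.31.

2.31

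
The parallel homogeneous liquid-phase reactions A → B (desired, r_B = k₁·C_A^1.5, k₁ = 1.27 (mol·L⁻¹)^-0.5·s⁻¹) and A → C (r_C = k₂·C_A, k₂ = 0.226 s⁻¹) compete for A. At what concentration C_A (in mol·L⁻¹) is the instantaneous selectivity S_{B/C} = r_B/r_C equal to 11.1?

3.90 mol·L⁻¹

S_{B/C} = (k₁/k₂)·C_A^0.5 ⇒ C_A = (S·k₂/k₁)^(2).
= (11.1×0.226/1.27)^(2) = (1.975)^(2) = 3.90 mol·L⁻¹.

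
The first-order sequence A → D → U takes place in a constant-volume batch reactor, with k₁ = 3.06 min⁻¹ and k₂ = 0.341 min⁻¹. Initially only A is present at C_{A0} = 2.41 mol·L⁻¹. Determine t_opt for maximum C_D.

0.807 min

The intermediate peaks when r₁ = r₂, i.e. k₁e^(−k₁t) = k₂e^(−k₂t), giving t_opt = ln(k₂/k₁)/(k₂−k₁).
= ln(0.341/3.06)/(0.341−3.06) = ln(0.1114)/-2.719 = -2.194/-2.719 = 0.807 min.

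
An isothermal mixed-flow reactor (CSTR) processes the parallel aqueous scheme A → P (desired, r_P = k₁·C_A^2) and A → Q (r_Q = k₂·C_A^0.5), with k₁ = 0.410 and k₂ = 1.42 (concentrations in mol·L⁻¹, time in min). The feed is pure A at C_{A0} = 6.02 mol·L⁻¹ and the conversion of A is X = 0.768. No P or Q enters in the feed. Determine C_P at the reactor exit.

1.49 mol·L⁻¹

Exit C_A = C_{A0}(1−X) = 6.02×0.232 = 1.397 mol·L⁻¹.
Rates in a CSTR are evaluated at the outlet concentration: r_P = 0.410×1.397^2 = 0.7997, r_Q = 1.42×1.397^0.5 = 1.678.
Fraction of consumed A going to P: r_P/(r_P+r_Q) = 0.3228.
C_P = 0.3228·C_{A0}·X = 0.3228×6.02×0.768 = 1.49 mol·L⁻¹.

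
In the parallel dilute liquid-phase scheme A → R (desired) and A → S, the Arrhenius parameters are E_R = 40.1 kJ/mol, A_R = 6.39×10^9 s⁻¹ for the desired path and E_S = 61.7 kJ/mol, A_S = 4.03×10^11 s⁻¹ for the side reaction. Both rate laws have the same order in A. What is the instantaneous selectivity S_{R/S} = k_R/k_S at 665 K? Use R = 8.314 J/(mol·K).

k_R/k_S = (A_R/A_S)·exp[−(E_R−E_S)/(RT)] = (A_R/A_S)·exp[(E_S−E_R)/(RT)].
(E_S−E_R)/(RT) = (61.7−40.1)×10³/(8.314×665) = 21600/5529 = 3.907.
k_R/k_S = (6.39×10^9/4.03×10^11)·exp(3.907) = 0.01586 × 49.74 = 0.789.
Since E_R < E_S, lowering the temperature improves selectivity toward R.

0.789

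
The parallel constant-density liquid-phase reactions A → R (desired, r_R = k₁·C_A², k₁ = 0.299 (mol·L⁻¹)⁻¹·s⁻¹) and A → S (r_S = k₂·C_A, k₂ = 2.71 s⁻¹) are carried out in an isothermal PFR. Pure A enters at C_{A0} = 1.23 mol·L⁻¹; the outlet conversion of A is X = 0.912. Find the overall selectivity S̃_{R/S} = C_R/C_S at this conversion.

0.0726

C_A = C_{A0}(1−X) = 0.1082 mol·L⁻¹.
Along a PFR/batch, dC_S/dC_A = −r_S/(r_R+r_S) = −k₂/(k₂+k₁·C_A).
Integrating from C_{A0} to C_A: C_S = (2.71/0.299)·ln[(2.71+0.299·1.23)/(2.71+0.299·0.108)] = 9.064·ln(3.078/2.742) = 1.046 mol·L⁻¹.
Then C_R = (C_{A0}−C_A) − C_S = 1.122 − 1.046 = 0.07596 mol·L⁻¹.
S̃_{R/S} = C_R/C_S = 0.07596/1.046 = 0.0726.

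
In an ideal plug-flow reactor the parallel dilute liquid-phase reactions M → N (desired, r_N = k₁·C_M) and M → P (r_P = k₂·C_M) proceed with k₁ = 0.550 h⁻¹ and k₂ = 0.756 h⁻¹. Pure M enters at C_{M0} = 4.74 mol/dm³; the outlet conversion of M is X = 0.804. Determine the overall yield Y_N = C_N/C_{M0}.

C_M = C_{M0}(1−X) = 0.9290 mol/dm³.
Both paths are first order in M, so the instantaneous fraction to N is constant: dC_N/d(−C_M) = k₁/(k₁+k₂) = 0.4211.
C_N = 0.4211·(C_{M0}−C_M) = 0.4211×3.811 = 1.60 mol/dm³.
Y_N = C_N/C_{M0} = 1.605/4.74 = 0.339.

0.339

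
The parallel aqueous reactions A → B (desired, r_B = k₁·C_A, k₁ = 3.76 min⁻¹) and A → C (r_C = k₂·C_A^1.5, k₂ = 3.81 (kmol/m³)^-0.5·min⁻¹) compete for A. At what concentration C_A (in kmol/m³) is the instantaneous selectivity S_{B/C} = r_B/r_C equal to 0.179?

S_{B/C} = (k₁/k₂)·C_A^-0.5 ⇒ C_A = (S·k₂/k₁)^(-2).
= (0.179×3.81/3.76)^(-2) = (0.1814)^(-2) = 30.4 kmol/m³.

30.4 kmol/m³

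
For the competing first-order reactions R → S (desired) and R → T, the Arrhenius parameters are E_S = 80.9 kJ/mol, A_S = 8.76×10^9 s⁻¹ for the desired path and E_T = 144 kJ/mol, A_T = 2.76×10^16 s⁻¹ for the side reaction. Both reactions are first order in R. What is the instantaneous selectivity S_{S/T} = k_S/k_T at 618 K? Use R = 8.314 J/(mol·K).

k_S/k_T = (A_S/A_T)·exp[−(E_S−E_T)/(RT)] = (A_S/A_T)·exp[(E_T−E_S)/(RT)].
(E_T−E_S)/(RT) = (144−80.9)×10³/(8.314×618) = 63100/5138 = 12.28.
k_S/k_T = (8.76×10^9/2.76×10^16)·exp(12.28) = 3.174×10^-7 × 2.155×10^5 = 0.0684.
Since E_S < E_T, lowering the temperature improves selectivity toward S.

0.0684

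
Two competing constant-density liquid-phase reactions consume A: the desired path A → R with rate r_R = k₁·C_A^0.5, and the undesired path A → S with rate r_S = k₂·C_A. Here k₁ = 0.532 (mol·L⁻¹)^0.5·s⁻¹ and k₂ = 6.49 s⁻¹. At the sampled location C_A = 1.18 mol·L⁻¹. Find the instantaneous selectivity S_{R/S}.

0.0755

S_{R/S} = r_R/r_S = (k₁·C_A^0.5)/(k₂·C_A) = (k₁/k₂)·C_A^-0.5.
= (0.532×1.180^0.5) / (6.49×1.180) = 0.5779/7.658 = 0.0755.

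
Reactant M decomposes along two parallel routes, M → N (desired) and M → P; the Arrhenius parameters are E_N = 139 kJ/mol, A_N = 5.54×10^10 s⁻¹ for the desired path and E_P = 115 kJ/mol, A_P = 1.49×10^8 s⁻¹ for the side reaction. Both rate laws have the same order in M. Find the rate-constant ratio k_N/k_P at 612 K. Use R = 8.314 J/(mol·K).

3.33

Since both paths have the same order in M, the concentration cancels and S_{N/P} = k_N/k_P = (A_N/A_P)·exp[(E_P−E_N)/(RT)].
(E_P−E_N)/(RT) = (115−139)×10³/(8.314×612) = -24000/5088 = -4.717.
k_N/k_P = (5.54×10^10/1.49×10^8)·exp(-4.717) = 371.8 × 0.008944 = 3.33.
Since E_N > E_P, raising the temperature improves selectivity toward N.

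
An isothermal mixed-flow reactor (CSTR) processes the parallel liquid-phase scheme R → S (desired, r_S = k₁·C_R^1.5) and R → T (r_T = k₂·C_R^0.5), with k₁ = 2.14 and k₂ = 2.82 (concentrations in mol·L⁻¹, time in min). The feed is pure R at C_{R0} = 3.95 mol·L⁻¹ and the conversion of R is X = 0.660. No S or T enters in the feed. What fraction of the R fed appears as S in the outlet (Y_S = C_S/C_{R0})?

Exit C_R = C_{R0}(1−X) = 3.95×0.340 = 1.343 mol·L⁻¹.
Rates in a CSTR are evaluated at the outlet concentration: r_S = 2.14×1.343^1.5 = 3.331, r_T = 2.82×1.343^0.5 = 3.268.
Fraction of consumed R going to S: r_S/(r_S+r_T) = 0.5047.
C_S = 0.5047·C_{R0}·X = 0.5047×3.95×0.660 = 1.32 mol·L⁻¹; Y_S = C_S/C_{R0} = 0.333.

0.333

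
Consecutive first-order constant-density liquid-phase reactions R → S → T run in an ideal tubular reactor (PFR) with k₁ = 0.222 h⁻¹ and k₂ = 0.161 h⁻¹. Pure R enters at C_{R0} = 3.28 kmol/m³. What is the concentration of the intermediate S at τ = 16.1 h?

0.559 kmol/m³

The intermediate concentration in a first-order A→B→C sequence is C_S = k₁C_{R0}(e^(−k₁τ) − e^(−k₂τ))/(k₂−k₁).
e^(−k₁τ) = e^(−0.222×16.1) = e^(−3.574) = 0.02804; e^(−k₂τ) = e^(−2.592) = 0.07486.
C_S = 0.222×3.28/(0.161−0.222) × (0.02804−0.07486) = (-11.94)×(-0.04682) = 0.5590 kmol/m³.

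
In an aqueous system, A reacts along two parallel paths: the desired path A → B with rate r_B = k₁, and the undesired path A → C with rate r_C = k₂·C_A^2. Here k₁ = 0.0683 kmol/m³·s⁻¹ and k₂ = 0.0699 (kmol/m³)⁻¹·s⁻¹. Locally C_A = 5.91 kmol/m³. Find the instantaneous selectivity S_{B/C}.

S_{B/C} = r_B/r_C = (k₁)/(k₂·C_A^2) = (k₁/k₂)·C_A^-2.
= (0.0683) / (0.0699×5.910^2) = 0.06830/2.441 = 0.0280.
The undesired path is higher order in A, so low C_A (CSTR or dilute feed) favours B.

0.0280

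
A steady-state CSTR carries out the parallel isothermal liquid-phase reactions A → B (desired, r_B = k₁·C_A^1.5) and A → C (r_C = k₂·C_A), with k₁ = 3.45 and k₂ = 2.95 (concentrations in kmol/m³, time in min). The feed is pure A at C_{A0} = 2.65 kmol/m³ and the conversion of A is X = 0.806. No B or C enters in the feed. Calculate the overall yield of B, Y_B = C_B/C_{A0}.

Exit C_A = C_{A0}(1−X) = 2.65×0.194 = 0.5141 kmol/m³.
Rates in a CSTR are evaluated at the outlet concentration: r_B = 3.45×0.5141^1.5 = 1.272, r_C = 2.95×0.5141 = 1.517.
Fraction of consumed A going to B: r_B/(r_B+r_C) = 0.4561.
C_B = 0.4561·C_{A0}·X = 0.4561×2.65×0.806 = 0.974 kmol/m³; Y_B = C_B/C_{A0} = 0.368.

0.368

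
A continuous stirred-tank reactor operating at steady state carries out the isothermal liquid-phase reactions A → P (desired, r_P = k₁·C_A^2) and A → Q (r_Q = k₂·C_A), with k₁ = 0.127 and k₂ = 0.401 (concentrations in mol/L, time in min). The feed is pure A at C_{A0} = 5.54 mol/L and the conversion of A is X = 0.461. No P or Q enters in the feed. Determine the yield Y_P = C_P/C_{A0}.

Exit C_A = C_{A0}(1−X) = 5.54×0.539 = 2.986 mol/L.
A CSTR operates uniformly at the exit composition, giving r_P = 1.132 and r_Q = 1.197 (each k·C_A^n at C_A = 2.986).
Fraction of consumed A going to P: r_P/(r_P+r_Q) = 0.4860.
C_P = 0.4860·C_{A0}·X = 0.4860×5.54×0.461 = 1.24 mol/L; Y_P = C_P/C_{A0} = 0.224.

0.224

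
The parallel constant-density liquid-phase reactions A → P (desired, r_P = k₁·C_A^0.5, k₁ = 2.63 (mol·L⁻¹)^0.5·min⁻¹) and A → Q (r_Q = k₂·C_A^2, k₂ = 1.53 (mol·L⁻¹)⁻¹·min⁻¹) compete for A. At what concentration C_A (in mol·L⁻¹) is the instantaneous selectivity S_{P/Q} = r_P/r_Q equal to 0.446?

2.46 mol·L⁻¹

S_{P/Q} = (k₁/k₂)·C_A^-1.5 ⇒ C_A = (S·k₂/k₁)^(1/(-1.5)).
= (0.446×1.53/2.63)^(-0.6667) = (0.2595)^(-0.6667) = 2.46 mol·L⁻¹.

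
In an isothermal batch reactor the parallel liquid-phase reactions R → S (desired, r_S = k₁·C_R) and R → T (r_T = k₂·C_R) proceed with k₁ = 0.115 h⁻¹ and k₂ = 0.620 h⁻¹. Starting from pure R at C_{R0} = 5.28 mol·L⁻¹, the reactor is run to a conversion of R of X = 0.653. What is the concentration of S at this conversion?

0.539 mol·L⁻¹

C_R = C_{R0}(1−X) = 1.832 mol·L⁻¹.
Both paths are first order in R, so the instantaneous fraction to S is constant: dC_S/d(−C_R) = k₁/(k₁+k₂) = 0.1565.
C_S = 0.1565·(C_{R0}−C_R) = 0.1565×3.448 = 0.539 mol·L⁻¹.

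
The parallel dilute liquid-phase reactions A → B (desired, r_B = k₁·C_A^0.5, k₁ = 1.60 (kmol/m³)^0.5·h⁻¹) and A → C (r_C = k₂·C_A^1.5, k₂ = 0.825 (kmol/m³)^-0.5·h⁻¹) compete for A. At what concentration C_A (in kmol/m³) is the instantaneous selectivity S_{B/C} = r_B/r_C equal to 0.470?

4.13 kmol/m³

S_{B/C} = (k₁/k₂)·C_A⁻¹ ⇒ C_A = (S·k₂/k₁)^(-1).
= (0.470×0.825/1.60)^(-1) = (0.2423)^(-1) = 4.13 kmol/m³.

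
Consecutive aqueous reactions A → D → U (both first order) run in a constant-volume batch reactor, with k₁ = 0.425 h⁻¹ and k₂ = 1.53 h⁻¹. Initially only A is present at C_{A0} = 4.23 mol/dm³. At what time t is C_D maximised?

For first-order series the maximum of C_D occurs at t_opt = ln(k₂/k₁)/(k₂−k₁).
= ln(1.53/0.425)/(1.53−0.425) = ln(3.600)/1.105 = 1.281/1.105 = 1.16 h.

1.16 h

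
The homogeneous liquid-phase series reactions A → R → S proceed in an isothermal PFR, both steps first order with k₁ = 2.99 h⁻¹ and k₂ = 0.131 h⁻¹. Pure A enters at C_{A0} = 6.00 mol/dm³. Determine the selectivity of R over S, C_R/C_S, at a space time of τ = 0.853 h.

12.5

Solving the coupled first-order balances gives C_R(τ) = [k₁/(k₂−k₁)]·C_{A0}·(e^(−k₁τ) − e^(−k₂τ)).
e^(−k₁τ) = e^(−2.99×0.853) = e^(−2.550) = 0.07804; e^(−k₂τ) = e^(−0.1117) = 0.8943.
C_R = 2.99×6.00/(0.131−2.99) × (0.07804−0.8943) = (-6.275)×(-0.8162) = 5.122 mol/dm³.
C_A = C_{A0}e^(−k₁τ) = 0.4683 mol/dm³, so C_S = C_{A0}−C_A−C_R = 0.4100 mol/dm³; C_R/C_S = 12.5.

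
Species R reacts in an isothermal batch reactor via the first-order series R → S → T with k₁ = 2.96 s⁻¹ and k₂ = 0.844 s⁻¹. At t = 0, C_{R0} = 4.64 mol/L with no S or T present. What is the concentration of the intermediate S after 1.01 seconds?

2.44 mol/L

Solving the coupled first-order balances gives C_S(t) = [k₁/(k₂−k₁)]·C_{R0}·(e^(−k₁t) − e^(−k₂t)).
e^(−k₁t) = e^(−2.96×1.01) = e^(−2.990) = 0.05031; e^(−k₂t) = e^(−0.8524) = 0.4264.
C_S = 2.96×4.64/(0.844−2.96) × (0.05031−0.4264) = (-6.491)×(-0.3761) = 2.441 mol/L.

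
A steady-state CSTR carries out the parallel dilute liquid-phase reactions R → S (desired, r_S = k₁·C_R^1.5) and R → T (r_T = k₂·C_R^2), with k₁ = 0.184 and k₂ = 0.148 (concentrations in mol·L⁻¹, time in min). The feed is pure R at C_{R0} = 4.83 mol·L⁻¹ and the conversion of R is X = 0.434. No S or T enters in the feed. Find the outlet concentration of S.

Exit C_R = C_{R0}(1−X) = 4.83×0.566 = 2.734 mol·L⁻¹.
A CSTR operates uniformly at the exit composition, giving r_S = 0.8317 and r_T = 1.106 (each k·C_R^n at C_R = 2.734).
Fraction of consumed R going to S: r_S/(r_S+r_T) = 0.4292.
C_S = 0.4292·C_{R0}·X = 0.4292×4.83×0.434 = 0.900 mol·L⁻¹.

0.900 mol·L⁻¹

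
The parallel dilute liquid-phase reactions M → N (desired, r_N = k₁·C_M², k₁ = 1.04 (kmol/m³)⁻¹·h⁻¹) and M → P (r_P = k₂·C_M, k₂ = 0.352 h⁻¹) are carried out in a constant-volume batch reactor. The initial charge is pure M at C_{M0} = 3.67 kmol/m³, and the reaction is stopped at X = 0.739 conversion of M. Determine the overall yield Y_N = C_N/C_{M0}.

0.635

C_M = C_{M0}(1−X) = 0.9579 kmol/m³.
Along a PFR/batch, dC_P/dC_M = −r_P/(r_N+r_P) = −k₂/(k₂+k₁·C_M).
Integrating from C_{M0} to C_M: C_P = (0.352/1.04)·ln[(0.352+1.04·3.67)/(0.352+1.04·0.958)] = 0.3385·ln(4.169/1.348) = 0.3821 kmol/m³.
Then C_N = (C_{M0}−C_M) − C_P = 2.712 − 0.3821 = 2.330 kmol/m³.
Y_N = C_N/C_{M0} = 2.330/3.67 = 0.635.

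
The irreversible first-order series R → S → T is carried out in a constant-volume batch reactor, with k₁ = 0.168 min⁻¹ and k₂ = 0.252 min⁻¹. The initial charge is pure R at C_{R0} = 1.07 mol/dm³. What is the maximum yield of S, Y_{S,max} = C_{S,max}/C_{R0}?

0.296

For a first-order series the maximum intermediate yield is C_{S,max}/C_{R0} = (k₁/k₂)^[k₂/(k₂−k₁)].
= (0.168/0.252)^(0.252/(0.252−0.168)) = (0.6667)^(3.000) = 0.2963.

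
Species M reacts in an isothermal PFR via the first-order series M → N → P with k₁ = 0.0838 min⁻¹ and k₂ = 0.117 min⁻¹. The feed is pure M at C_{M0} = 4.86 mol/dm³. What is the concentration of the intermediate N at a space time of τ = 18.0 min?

1.22 mol/dm³

For first-order series with pure M initially, C_N(τ) = k₁C_{M0}/(k₂−k₁)·(e^(−k₁τ) − e^(−k₂τ)).
e^(−k₁τ) = e^(−0.0838×18.0) = e^(−1.508) = 0.2213; e^(−k₂τ) = e^(−2.106) = 0.1217.
C_N = 0.0838×4.86/(0.117−0.0838) × (0.2213−0.1217) = 12.27×0.09954 = 1.221 mol/dm³.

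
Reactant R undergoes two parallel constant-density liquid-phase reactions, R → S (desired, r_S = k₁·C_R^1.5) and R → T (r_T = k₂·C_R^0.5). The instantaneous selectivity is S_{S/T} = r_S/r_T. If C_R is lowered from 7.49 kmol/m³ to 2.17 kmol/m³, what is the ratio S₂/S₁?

0.290

S_{S/T} = (k₁/k₂)·C_R, so S₂/S₁ = (C_{R,2}/C_{R,1}).
= 2.17/7.49 = 0.290.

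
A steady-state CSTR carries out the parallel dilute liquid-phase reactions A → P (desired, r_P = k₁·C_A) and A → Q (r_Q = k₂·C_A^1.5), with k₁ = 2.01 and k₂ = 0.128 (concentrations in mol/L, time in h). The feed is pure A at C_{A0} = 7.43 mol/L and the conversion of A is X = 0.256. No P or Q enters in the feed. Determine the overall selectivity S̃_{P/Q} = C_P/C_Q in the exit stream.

Exit C_A = C_{A0}(1−X) = 7.43×0.744 = 5.528 mol/L.
Rates in a CSTR are evaluated at the outlet concentration: r_P = 2.01×5.528 = 11.11, r_Q = 0.128×5.528^1.5 = 1.664.
Overall selectivity = C_P/C_Q = r_Pτ/(r_Qτ) = r_P/r_Q = 6.68.

6.68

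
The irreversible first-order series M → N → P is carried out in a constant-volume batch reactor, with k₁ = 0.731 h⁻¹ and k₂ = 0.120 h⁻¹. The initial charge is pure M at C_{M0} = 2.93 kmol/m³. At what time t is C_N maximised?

For first-order series the maximum of C_N occurs at t_opt = ln(k₂/k₁)/(k₂−k₁).
= ln(0.120/0.731)/(0.120−0.731) = ln(0.1642)/-0.6110 = -1.807/-0.6110 = 2.96 h.

2.96 h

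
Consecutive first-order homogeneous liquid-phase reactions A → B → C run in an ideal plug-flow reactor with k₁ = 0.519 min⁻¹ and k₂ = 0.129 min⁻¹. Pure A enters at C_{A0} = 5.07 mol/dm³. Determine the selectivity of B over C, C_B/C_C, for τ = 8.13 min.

Solving the coupled first-order balances gives C_B(τ) = [k₁/(k₂−k₁)]·C_{A0}·(e^(−k₁τ) − e^(−k₂τ)).
e^(−k₁τ) = e^(−0.519×8.13) = e^(−4.219) = 0.01471; e^(−k₂τ) = e^(−1.049) = 0.3504.
C_B = 0.519×5.07/(0.129−0.519) × (0.01471−0.3504) = (-6.747)×(-0.3357) = 2.265 mol/dm³.
C_A = C_{A0}e^(−k₁τ) = 0.07456 mol/dm³, so C_C = C_{A0}−C_A−C_B = 2.731 mol/dm³; C_B/C_C = 0.829.

0.829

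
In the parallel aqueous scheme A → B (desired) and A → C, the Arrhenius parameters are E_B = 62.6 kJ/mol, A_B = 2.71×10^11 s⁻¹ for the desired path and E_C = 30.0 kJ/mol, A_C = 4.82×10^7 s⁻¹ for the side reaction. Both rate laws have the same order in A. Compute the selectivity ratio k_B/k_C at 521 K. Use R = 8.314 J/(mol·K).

3.03

Since both paths have the same order in A, the concentration cancels and S_{B/C} = k_B/k_C = (A_B/A_C)·exp[(E_C−E_B)/(RT)].
(E_C−E_B)/(RT) = (30.0−62.6)×10³/(8.314×521) = -32600/4332 = -7.526.
k_B/k_C = (2.71×10^11/4.82×10^7)·exp(-7.526) = 5622 × 5.388×10^-4 = 3.03.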